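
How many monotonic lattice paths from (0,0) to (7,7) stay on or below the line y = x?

Total monotonic paths to (7,7): C(14,7) = 3432.
Paths that cross above y=x (reflection bijection): C(14,8) = 3003.
Valid Dyck paths: 3432 - 3003.
(This is the Catalan number C_{7}.)

Final answer: C_{7} = 429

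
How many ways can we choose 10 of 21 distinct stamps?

C(21,10) = 21!/(10! x 11!).

Final answer: \binom{21}{10} = 352716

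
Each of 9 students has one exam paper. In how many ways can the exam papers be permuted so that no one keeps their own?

D(n) = (n-1)(D(n-1) + D(n-2)), D(0)=1, D(1)=0.
D(2) = 1 x (0 + 1) = 1
D(3) = 2 x (1 + 0) = 2
D(4) = 3 x (2 + 1) = 9
D(5) = 4 x (9 + 2) = 44
D(6) = 5 x (44 + 9) = 265
D(7) = 6 x (265 + 44) = 1854
D(8) = 7 x (1854 + 265) = 14833
D(9) = 8 x (D(8) + D(7)) = 8 x (14833 + 1854)

Final answer: D(9) = 133496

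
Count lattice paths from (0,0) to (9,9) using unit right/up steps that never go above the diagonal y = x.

Total monotonic paths to (9,9): C(18,9) = 48620.
Paths that cross above y=x (reflection bijection): C(18,10) = 43758.
Valid Dyck paths: 48620 - 43758.
(Equivalently, C_{9} = C(18,9)/10 = 48620/10.)

Final answer: C_{9} = 4862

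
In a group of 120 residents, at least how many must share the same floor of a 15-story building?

There are 15 possible values for floor of a 15-story building. With 120 residents and 15 categories, by pigeonhole: ceiling(120/15).

Final answer: 8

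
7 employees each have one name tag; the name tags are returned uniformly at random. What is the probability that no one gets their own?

D(n) = (n-1)(D(n-1) + D(n-2)), D(0)=1, D(1)=0.
Building up: D(2)=1, D(3)=2, D(4)=9, D(5)=44, D(6)=265, D(7)=1854.
Total arrangements: 7! = 5040.
Probability = D(7)/7! = 103/280.

Final answer: D(7)/7! = 1854/5040 = 0.367857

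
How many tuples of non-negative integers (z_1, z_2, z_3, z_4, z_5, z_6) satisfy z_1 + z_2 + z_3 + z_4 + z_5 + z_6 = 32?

Stars and bars with 32 stars and 5 bars:
C(32+6-1, 6-1) = C(37,5).

Final answer: C(37,5) = 435897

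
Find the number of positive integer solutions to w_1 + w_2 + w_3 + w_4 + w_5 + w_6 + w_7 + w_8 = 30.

Substitute w'_i = w_i - 1 (so w'_i >= 0). Then sum w'_i = 30 - 8 = 22.
Stars and bars: C(22+8-1, 8-1) = C(29,7).

Final answer: C(29,7) = 1560780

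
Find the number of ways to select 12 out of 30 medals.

C(30,12) = 30!/(12! x 18!).

Final answer: \binom{30}{12} = 86493225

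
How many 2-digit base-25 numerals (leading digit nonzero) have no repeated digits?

The leading digit has 24 choices (anything but zero); the next has 24 (anything but the first), then 23, and so on, one fewer each time.
Total: 24 x 24.

Final answer: 576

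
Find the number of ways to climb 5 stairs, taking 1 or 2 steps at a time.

Let f(n) be the number of climbs. Removing the last move (1 or 2 steps) gives f(n) = f(n-1) + f(n-2); base cases f(1)=1, f(2)=2.
Building up term by term: f(1)=1, f(2)=2, f(3)=3, f(4)=5, f(5)=8.

Final answer: 8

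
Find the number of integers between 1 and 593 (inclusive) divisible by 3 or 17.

Multiples of 3: 197. Multiples of 17: 34. Of both (lcm=51): 11.
By inclusion-exclusion: 197 + 34 - 11.

Final answer: 220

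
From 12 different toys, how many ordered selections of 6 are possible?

P(12,6) = 12!/(12-6)! = 12!/6!.

Final answer: P(12,6) = 665280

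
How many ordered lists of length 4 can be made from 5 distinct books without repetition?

P(5,4) = 5!/(5-4)! = 5!/1!.

Final answer: P(5,4) = 120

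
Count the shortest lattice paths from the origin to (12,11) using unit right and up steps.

Each path has 12 right steps and 11 up steps in some order (23 steps total).
Choose which 11 of the 23 steps are up: C(23,11).

Final answer: C(23,11) = 1352078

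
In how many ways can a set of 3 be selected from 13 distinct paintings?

C(13,3) = 13!/(3! x (13-3)!).

Final answer: C(13,3) = 286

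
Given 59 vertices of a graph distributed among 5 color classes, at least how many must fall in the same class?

By pigeonhole with 59 objects and 5 categories: ceiling(59/5).

Final answer: 12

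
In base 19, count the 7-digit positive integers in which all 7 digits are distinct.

The leading digit has 18 choices (anything but zero); the next has 18 (anything but the first), then 17, and so on, one fewer each time.
Total: 18 x 18 x 17 x 16 x 15 x 14 x 13.

Final answer: 240589440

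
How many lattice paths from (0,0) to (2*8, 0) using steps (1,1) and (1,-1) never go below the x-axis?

Total monotonic paths to (8,8): C(16,8) = 12870.
Paths that cross above y=x (reflection bijection): C(16,9) = 11440.
Valid Dyck paths: 12870 - 11440.
(Check: C(16,8) - C(16,9) = C(16,8)/9, the Catalan number C_{8}.)

Final answer: C_{8} = 1430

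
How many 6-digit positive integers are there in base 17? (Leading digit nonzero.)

In base 17, the leading digit has 16 choices (1..16); each of the remaining 5 digits has 17 choices.
Total: 16 x 17^5.

Final answer: 22717712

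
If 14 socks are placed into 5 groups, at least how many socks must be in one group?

By the pigeonhole principle: ceiling(14/5).

Final answer: 3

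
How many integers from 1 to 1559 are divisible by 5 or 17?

Multiples of 5: 311. Multiples of 17: 91. Of both (lcm=85): 18.
By inclusion-exclusion: 311 + 91 - 18.

Final answer: 384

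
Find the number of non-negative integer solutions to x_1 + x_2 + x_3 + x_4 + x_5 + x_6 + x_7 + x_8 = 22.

Stars and bars with 22 stars and 7 bars:
C(22+8-1, 8-1) = C(29,7).

Final answer: C(29,7) = 1560780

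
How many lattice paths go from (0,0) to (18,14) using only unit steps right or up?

Each path has 18 right steps and 14 up steps in some order (32 steps total).
Choose which 14 of the 32 steps are up: C(32,14).

Final answer: C(32,14) = 471435600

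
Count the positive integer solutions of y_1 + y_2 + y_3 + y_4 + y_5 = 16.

Substitute y'_i = y_i - 1 (so y'_i >= 0). Then sum y'_i = 16 - 5 = 11.
Stars and bars: C(11+5-1, 5-1) = C(15,4).

Final answer: C(15,4) = 1365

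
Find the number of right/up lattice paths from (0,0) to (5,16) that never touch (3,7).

Total paths to (5,16): C(21,16) = 20349.
Paths through (3,7): C(10,7) x C(11,9) = 6600.
Avoiding (3,7): 20349 - 6600.

Final answer: 13749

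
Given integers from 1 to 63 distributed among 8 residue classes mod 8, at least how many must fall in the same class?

By pigeonhole with 63 objects and 8 categories: ceiling(63/8).

Final answer: 8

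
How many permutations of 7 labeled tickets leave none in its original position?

D(n) = (n-1)(D(n-1) + D(n-2)), D(0)=1, D(1)=0.
D(2) = 1 x (0 + 1) = 1
D(3) = 2 x (1 + 0) = 2
D(4) = 3 x (2 + 1) = 9
D(5) = 4 x (9 + 2) = 44
D(6) = 5 x (44 + 9) = 265
D(7) = 6 x (D(6) + D(5)) = 6 x (265 + 44)

Final answer: D(7) = 1854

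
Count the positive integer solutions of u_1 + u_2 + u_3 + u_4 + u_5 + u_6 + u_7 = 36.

Substitute u'_i = u_i - 1 (so u'_i >= 0). Then sum u'_i = 36 - 7 = 29.
Stars and bars: C(29+7-1, 7-1) = C(35,6).

Final answer: C(35,6) = 1623160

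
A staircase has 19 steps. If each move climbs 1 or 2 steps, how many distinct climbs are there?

Let f(n) count the ways. The last step is size 1 or 2, so f(n) = f(n-1) + f(n-2) with f(1)=1, f(2)=2.
Building up term by term: f(1)=1, f(2)=2, f(3)=3, f(4)=5, f(5)=8, f(6)=13, f(7)=21, f(8)=34, f(9)=55, f(10)=89, f(11)=144, f(12)=233, f(13)=377, f(14)=610, f(15)=987, f(16)=1597, f(17)=2584, f(18)=4181, f(19)=6765.

Final answer: 6765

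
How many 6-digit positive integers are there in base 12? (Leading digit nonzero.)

These are the integers in [12^5, 12^6), so the count is 12^6 - 12^5 = 11 x 12^5.

Final answer: 2737152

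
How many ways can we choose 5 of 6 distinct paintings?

C(6,5) = 6!/(5! x (6-5)!).

Final answer: C(6,5) = 6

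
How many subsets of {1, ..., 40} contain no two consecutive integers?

Condition on whether n belongs to the subset: if not, any valid subset of {1, ..., n-1} works (a(n-1)); if so, n-1 is excluded and the rest is a valid subset of {1, ..., n-2} (a(n-2)). Hence a(n) = a(n-1) + a(n-2), a(1)=2, a(2)=3.
Building up term by term: a(1)=2, a(2)=3, a(3)=5, a(4)=8, a(5)=13, a(6)=21, a(7)=34, a(8)=55, a(9)=89, a(10)=144, a(11)=233, a(12)=377, a(13)=610, a(14)=987, a(15)=1597, a(16)=2584, a(17)=4181, a(18)=6765, a(19)=10946, a(20)=17711, a(21)=28657, a(22)=46368, a(23)=75025, a(24)=121393, a(25)=196418, a(26)=317811, a(27)=514229, a(28)=832040, a(29)=1346269, a(30)=2178309, a(31)=3524578, a(32)=5702887, a(33)=9227465, a(34)=14930352, a(35)=24157817, a(36)=39088169, a(37)=63245986, a(38)=102334155, a(39)=165580141, a(40)=267914296.

Final answer: 267914296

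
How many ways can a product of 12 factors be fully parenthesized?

This is a standard Catalan-number count: the answer is C_n. Here n = 12 - 1 = 11.
C_n = C(2n,n)/(n+1), so C_{11} = C(22,11)/12 = 705432/12.

Final answer: C_{11} = 58786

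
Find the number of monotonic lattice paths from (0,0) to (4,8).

Each path has 4 right steps and 8 up steps in some order (12 steps total).
Choose which 8 of the 12 steps are up: C(12,8).

Final answer: C(12,8) = 495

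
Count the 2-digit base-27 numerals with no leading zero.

These are the integers in [27^1, 27^2), so the count is 27^2 - 27^1 = 26 x 27^1.

Final answer: 702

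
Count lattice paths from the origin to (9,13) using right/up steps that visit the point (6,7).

Paths (0,0)->(6,7): C(13,7) = 1716.
Paths (6,7)->(9,13): C(9,6) = 84.
By multiplication principle: 1716 x 84.

Final answer: 144144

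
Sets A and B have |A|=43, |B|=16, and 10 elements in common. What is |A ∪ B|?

|A union B| = |A| + |B| - |A intersect B| = 43 + 16 - 10.

Final answer: 49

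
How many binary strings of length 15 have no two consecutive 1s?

Classify by the final bit: ...0 gives a(n-1) strings, ...01 gives a(n-2) strings. Thus a(n) = a(n-1) + a(n-2) with a(1)=2, a(2)=3.
Iterating the recurrence: a(1)=2, a(2)=3, a(3)=5, a(4)=8, a(5)=13, a(6)=21, a(7)=34, a(8)=55, a(9)=89, a(10)=144, a(11)=233, a(12)=377, a(13)=610, a(14)=987, a(15)=1597.

Final answer: 1597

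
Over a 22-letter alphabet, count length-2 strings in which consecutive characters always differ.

First character: 22 choices. Each subsequent: 21 choices (must differ from the previous one).
Total: 22 x 21^1.

Final answer: 22 x 21^{1} = 462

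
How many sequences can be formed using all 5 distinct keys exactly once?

The number of ways to arrange 5 distinct objects is 5!.

Final answer: 5! = 120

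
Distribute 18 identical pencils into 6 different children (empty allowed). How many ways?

Stars and bars: C(n+k-1, k-1) = C(23,5).

Final answer: C(23,5) = 33649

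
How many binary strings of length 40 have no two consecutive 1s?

A valid string ends in 0 (append to any length-(n-1) valid string) or in 01 (append to any length-(n-2) valid string), so a(n) = a(n-1) + a(n-2) with a(1)=2, a(2)=3.
Building up term by term: a(1)=2, a(2)=3, a(3)=5, a(4)=8, a(5)=13, a(6)=21, a(7)=34, a(8)=55, a(9)=89, a(10)=144, a(11)=233, a(12)=377, a(13)=610, a(14)=987, a(15)=1597, a(16)=2584, a(17)=4181, a(18)=6765, a(19)=10946, a(20)=17711, a(21)=28657, a(22)=46368, a(23)=75025, a(24)=121393, a(25)=196418, a(26)=317811, a(27)=514229, a(28)=832040, a(29)=1346269, a(30)=2178309, a(31)=3524578, a(32)=5702887, a(33)=9227465, a(34)=14930352, a(35)=24157817, a(36)=39088169, a(37)=63245986, a(38)=102334155, a(39)=165580141, a(40)=267914296.

Final answer: 267914296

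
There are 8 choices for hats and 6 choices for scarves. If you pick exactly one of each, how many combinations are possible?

By the multiplication principle: 8 x 6.

Final answer: 48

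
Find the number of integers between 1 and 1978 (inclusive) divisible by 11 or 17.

Multiples of 11: 179. Multiples of 17: 116. Of both (lcm=187): 10.
By inclusion-exclusion: 179 + 116 - 10.

Final answer: 285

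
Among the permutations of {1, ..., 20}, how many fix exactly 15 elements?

Choose which 15 elements are fixed: C(20,15) = 15504.
Derange the remaining 5 using D(j) = (j-1)(D(j-1) + D(j-2)), D(0)=1, D(1)=0: D(2)=1, D(3)=2, D(4)=9, D(5)=44.
Total: 15504 x 44.

Final answer: C(20,15) D(5) = 682176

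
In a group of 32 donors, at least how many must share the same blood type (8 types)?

There are 8 possible values for blood type (8 types). With 32 donors and 8 categories, by pigeonhole: ceiling(32/8).

Final answer: 4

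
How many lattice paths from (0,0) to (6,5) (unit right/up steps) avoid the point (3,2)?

Total paths to (6,5): C(11,5) = 462.
Paths through (3,2): C(5,2) x C(6,3) = 200.
Avoiding (3,2): 462 - 200.

Final answer: 262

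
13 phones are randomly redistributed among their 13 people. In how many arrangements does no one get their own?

Use the recurrence D(n) = (n-1)(D(n-1) + D(n-2)) with D(0)=1, D(1)=0.
D(2) = 1 x (0 + 1) = 1
D(3) = 2 x (1 + 0) = 2
D(4) = 3 x (2 + 1) = 9
D(5) = 4 x (9 + 2) = 44
D(6) = 5 x (44 + 9) = 265
D(7) = 6 x (265 + 44) = 1854
D(8) = 7 x (1854 + 265) = 14833
D(9) = 8 x (14833 + 1854) = 133496
D(10) = 9 x (133496 + 14833) = 1334961
D(11) = 10 x (1334961 + 133496) = 14684570
D(12) = 11 x (14684570 + 1334961) = 176214841
D(13) = 12 x (D(12) + D(11)) = 12 x (176214841 + 14684570)

Final answer: D(13) = 2290792932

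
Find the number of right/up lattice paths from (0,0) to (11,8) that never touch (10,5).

Total paths to (11,8): C(19,8) = 75582.
Paths through (10,5): C(15,5) x C(4,3) = 12012.
Avoiding (10,5): 75582 - 12012.

Final answer: 63570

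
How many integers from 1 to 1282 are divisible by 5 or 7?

Multiples of 5: 256. Multiples of 7: 183. Of both (lcm=35): 36.
By inclusion-exclusion: 256 + 183 - 36.

Final answer: 403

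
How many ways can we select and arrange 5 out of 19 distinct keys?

P(19,5) = 19!/(19-5)! = 19!/14!.

Final answer: P(19,5) = 1395360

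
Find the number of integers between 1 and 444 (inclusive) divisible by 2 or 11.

Multiples of 2: 222. Multiples of 11: 40. Of both (lcm=22): 20.
By inclusion-exclusion: 222 + 40 - 20.

Final answer: 242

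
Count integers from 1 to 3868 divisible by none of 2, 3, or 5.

|div by 2|=1934, |div by 3|=1289, |div by 5|=773.
|div by 2&3|=644, |div by 2&5|=386, |div by 3&5|=257, |div by all|=128.
By inclusion-exclusion, divisible by at least one: 1934+1289+773-644-386-257+128 = 2837.
Not divisible by any: 3868 - 2837.

Final answer: 1031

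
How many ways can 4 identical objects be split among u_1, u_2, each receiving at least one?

Substitute u'_i = u_i - 1 (so u'_i >= 0). Then sum u'_i = 4 - 2 = 2.
Stars and bars: C(2+2-1, 2-1) = C(3,1).

Final answer: C(3,1) = 3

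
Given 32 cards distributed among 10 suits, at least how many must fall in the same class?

By pigeonhole with 32 objects and 10 categories: ceiling(32/10).

Final answer: 4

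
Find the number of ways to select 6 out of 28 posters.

C(28,6) = 28!/(6! x 22!).

Final answer: \binom{28}{6} = 376740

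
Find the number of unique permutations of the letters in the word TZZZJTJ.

Letters (J:2, T:2, Z:3). Total letters: 7.
Permutations = 7!/(3! x 2! x 2!).

Final answer: 210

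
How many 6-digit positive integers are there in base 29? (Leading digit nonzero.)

These are the integers in [29^5, 29^6), so the count is 29^6 - 29^5 = 28 x 29^5.

Final answer: 574312172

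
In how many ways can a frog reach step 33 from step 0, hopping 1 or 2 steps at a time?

Let f(n) count the ways. The last step is size 1 or 2, so f(n) = f(n-1) + f(n-2) with f(1)=1, f(2)=2.
Computing successive values: f(1)=1, f(2)=2, f(3)=3, f(4)=5, f(5)=8, f(6)=13, f(7)=21, f(8)=34, f(9)=55, f(10)=89, f(11)=144, f(12)=233, f(13)=377, f(14)=610, f(15)=987, f(16)=1597, f(17)=2584, f(18)=4181, f(19)=6765, f(20)=10946, f(21)=17711, f(22)=28657, f(23)=46368, f(24)=75025, f(25)=121393, f(26)=196418, f(27)=317811, f(28)=514229, f(29)=832040, f(30)=1346269, f(31)=2178309, f(32)=3524578, f(33)=5702887.

Final answer: 5702887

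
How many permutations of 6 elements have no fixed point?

Derangements satisfy D(n) = (n-1)(D(n-1) + D(n-2)), starting from D(0)=1, D(1)=0.
D(2) = 1 x (0 + 1) = 1
D(3) = 2 x (1 + 0) = 2
D(4) = 3 x (2 + 1) = 9
D(5) = 4 x (9 + 2) = 44
D(6) = 5 x (D(5) + D(4)) = 5 x (44 + 9)

Final answer: D(6) = 265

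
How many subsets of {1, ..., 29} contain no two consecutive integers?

Let a(n) count such subsets of {1, ..., n}. Either n is excluded (a(n-1) ways) or n is included, forcing n-1 out (a(n-2) ways), so a(n) = a(n-1) + a(n-2) with a(1)=2, a(2)=3.
Computing successive values: a(1)=2, a(2)=3, a(3)=5, a(4)=8, a(5)=13, a(6)=21, a(7)=34, a(8)=55, a(9)=89, a(10)=144, a(11)=233, a(12)=377, a(13)=610, a(14)=987, a(15)=1597, a(16)=2584, a(17)=4181, a(18)=6765, a(19)=10946, a(20)=17711, a(21)=28657, a(22)=46368, a(23)=75025, a(24)=121393, a(25)=196418, a(26)=317811, a(27)=514229, a(28)=832040, a(29)=1346269.

Final answer: 1346269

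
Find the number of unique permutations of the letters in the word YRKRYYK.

Letters (K:2, R:2, Y:3). Total letters: 7.
Permutations = 7!/(3! x 2! x 2!).

Final answer: 210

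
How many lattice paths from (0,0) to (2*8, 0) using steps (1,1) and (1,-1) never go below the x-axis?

Total monotonic paths to (8,8): C(16,8) = 12870.
Reflecting each bad path at its first crossing gives a bijection with paths to (7,9): C(16,9) = 11440.
Valid Dyck paths: 12870 - 11440.
(Equivalently, C_{8} = C(16,8)/9 = 12870/9.)

Final answer: C_{8} = 1430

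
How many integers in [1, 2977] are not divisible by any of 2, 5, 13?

|div by 2|=1488, |div by 5|=595, |div by 13|=229.
|div by 2&5|=297, |div by 2&13|=114, |div by 5&13|=45, |div by all|=22.
By inclusion-exclusion, divisible by at least one: 1488+595+229-297-114-45+22 = 1878.
Not divisible by any: 2977 - 1878.

Final answer: 1099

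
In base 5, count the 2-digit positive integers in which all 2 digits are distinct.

First digit: 4 (nonzero). Second: 4 (not first). Third: 3, etc.
Total: 4 x 4.

Final answer: 16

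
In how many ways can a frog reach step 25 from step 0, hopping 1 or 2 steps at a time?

Condition on the final move: it is a 1-step (f(n-1) ways to get there) or a 2-step (f(n-2) ways), so f(n) = f(n-1) + f(n-2), with f(1)=1, f(2)=2.
Computing successive values: f(1)=1, f(2)=2, f(3)=3, f(4)=5, f(5)=8, f(6)=13, f(7)=21, f(8)=34, f(9)=55, f(10)=89, f(11)=144, f(12)=233, f(13)=377, f(14)=610, f(15)=987, f(16)=1597, f(17)=2584, f(18)=4181, f(19)=6765, f(20)=10946, f(21)=17711, f(22)=28657, f(23)=46368, f(24)=75025, f(25)=121393.

Final answer: 121393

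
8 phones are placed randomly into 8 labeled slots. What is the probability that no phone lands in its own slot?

D(n) = (n-1)(D(n-1) + D(n-2)), D(0)=1, D(1)=0.
Building up: D(2)=1, D(3)=2, D(4)=9, D(5)=44, D(6)=265, D(7)=1854, D(8)=14833.
Total arrangements: 8! = 40320.
Probability = D(8)/8! = 2119/5760.

Final answer: D(8)/8! = 14833/40320 = 0.367882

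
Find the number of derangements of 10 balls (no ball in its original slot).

Use the recurrence D(n) = (n-1)(D(n-1) + D(n-2)) with D(0)=1, D(1)=0.
D(2) = 1 x (0 + 1) = 1
D(3) = 2 x (1 + 0) = 2
D(4) = 3 x (2 + 1) = 9
D(5) = 4 x (9 + 2) = 44
D(6) = 5 x (44 + 9) = 265
D(7) = 6 x (265 + 44) = 1854
D(8) = 7 x (1854 + 265) = 14833
D(9) = 8 x (14833 + 1854) = 133496
D(10) = 9 x (D(9) + D(8)) = 9 x (133496 + 14833)

Final answer: D(10) = 1334961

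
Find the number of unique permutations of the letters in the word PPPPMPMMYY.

Letters (M:3, P:5, Y:2). Total letters: 10.
Permutations = 10!/(5! x 3! x 2!).

Final answer: 2520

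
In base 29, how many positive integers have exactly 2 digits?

These are the integers in [29^1, 29^2), so the count is 29^2 - 29^1 = 28 x 29^1.

Final answer: 812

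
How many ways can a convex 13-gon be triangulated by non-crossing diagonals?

This is counted by the nth Catalan number C_n. Here n = 13 - 2 = 11.
C_n = (2n)!/(n!(n+1)!), so C_{11} = 22!/(11! x 12!) = C(22,11)/12 = 705432/12.

Final answer: C_{11} = 58786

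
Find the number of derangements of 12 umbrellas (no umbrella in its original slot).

Use the recurrence D(n) = (n-1)(D(n-1) + D(n-2)) with D(0)=1, D(1)=0.
D(2) = 1 x (0 + 1) = 1
D(3) = 2 x (1 + 0) = 2
D(4) = 3 x (2 + 1) = 9
D(5) = 4 x (9 + 2) = 44
D(6) = 5 x (44 + 9) = 265
D(7) = 6 x (265 + 44) = 1854
D(8) = 7 x (1854 + 265) = 14833
D(9) = 8 x (14833 + 1854) = 133496
D(10) = 9 x (133496 + 14833) = 1334961
D(11) = 10 x (1334961 + 133496) = 14684570
D(12) = 11 x (D(11) + D(10)) = 11 x (14684570 + 1334961)

Final answer: D(12) = 176214841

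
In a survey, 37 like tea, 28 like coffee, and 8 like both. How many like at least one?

|A union B| = |A| + |B| - |A intersect B| = 37 + 28 - 8.

Final answer: 57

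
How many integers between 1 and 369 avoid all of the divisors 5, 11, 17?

|div by 5|=73, |div by 11|=33, |div by 17|=21.
|div by 5&11|=6, |div by 5&17|=4, |div by 11&17|=1, |div by all|=0.
By inclusion-exclusion, divisible by at least one: 73+33+21-6-4-1+0 = 116.
Not divisible by any: 369 - 116.

Final answer: 253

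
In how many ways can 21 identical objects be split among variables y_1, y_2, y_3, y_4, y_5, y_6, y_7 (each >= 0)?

Stars and bars with 21 stars and 6 bars:
C(21+7-1, 7-1) = C(27,6).

Final answer: C(27,6) = 296010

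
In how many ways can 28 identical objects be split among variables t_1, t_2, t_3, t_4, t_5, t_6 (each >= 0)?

Stars and bars with 28 stars and 5 bars:
C(28+6-1, 6-1) = C(33,5).

Final answer: C(33,5) = 237336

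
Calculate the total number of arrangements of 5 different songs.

The number of ways to arrange 5 distinct objects is 5!.

Final answer: 5! = 120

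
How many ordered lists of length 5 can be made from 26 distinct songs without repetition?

P(26,5) = 26!/(26-5)! = 26!/21!.

Final answer: P(26,5) = 7893600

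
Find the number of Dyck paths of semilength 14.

Total monotonic paths to (14,14): C(28,14) = 40116600.
A path is bad iff it touches y = x + 1; reflecting its initial segment maps bad paths bijectively onto all paths to (13,15), of which there are C(28,15) = 37442160.
Valid Dyck paths: 40116600 - 37442160.
(Check: C(28,14) - C(28,15) = C(28,14)/15, the Catalan number C_{14}.)

Final answer: C_{14} = 2674440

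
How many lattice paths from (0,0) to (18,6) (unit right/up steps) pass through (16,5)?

Paths (0,0)->(16,5): C(21,5) = 20349.
Paths (16,5)->(18,6): C(3,1) = 3.
By multiplication principle: 20349 x 3.

Final answer: 61047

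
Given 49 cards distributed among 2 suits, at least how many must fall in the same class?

By pigeonhole with 49 objects and 2 categories: ceiling(49/2).

Final answer: 25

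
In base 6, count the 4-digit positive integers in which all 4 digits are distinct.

First digit: 5 (nonzero). Second: 5 (not first). Third: 4, etc.
Total: 5 x 5 x 4 x 3.

Final answer: 300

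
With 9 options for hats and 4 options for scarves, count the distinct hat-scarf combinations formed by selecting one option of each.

By the multiplication principle: 9 x 4.

Final answer: 36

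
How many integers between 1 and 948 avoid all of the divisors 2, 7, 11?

|div by 2|=474, |div by 7|=135, |div by 11|=86.
|div by 2&7|=67, |div by 2&11|=43, |div by 7&11|=12, |div by all|=6.
By inclusion-exclusion, divisible by at least one: 474+135+86-67-43-12+6 = 579.
Not divisible by any: 948 - 579.

Final answer: 369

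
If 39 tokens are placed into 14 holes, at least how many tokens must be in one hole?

By the pigeonhole principle: ceiling(39/14).

Final answer: 3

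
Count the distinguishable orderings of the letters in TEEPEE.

Letters (E:4, P:1, T:1). Total letters: 6.
Permutations = 6!/(4!).

Final answer: 30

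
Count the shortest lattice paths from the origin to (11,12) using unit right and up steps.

Each path has 11 right steps and 12 up steps in some order (23 steps total).
Choose which 12 of the 23 steps are up: C(23,12).

Final answer: C(23,12) = 1352078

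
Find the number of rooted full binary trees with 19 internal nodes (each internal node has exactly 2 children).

This is a standard Catalan-number count: the answer is C_n. Here n = 19.
C_n = (2n)!/(n!(n+1)!), so C_{19} = 38!/(19! x 20!) = C(38,19)/20 = 35345263800/20.

Final answer: C_{19} = 1767263190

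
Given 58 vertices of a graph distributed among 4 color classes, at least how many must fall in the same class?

By pigeonhole with 58 objects and 4 categories: ceiling(58/4).

Final answer: 15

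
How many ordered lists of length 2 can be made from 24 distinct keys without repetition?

P(24,2) = 24!/(24-2)! = 24!/22!.

Final answer: P(24,2) = 552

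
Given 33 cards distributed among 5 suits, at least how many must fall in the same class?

By pigeonhole with 33 objects and 5 categories: ceiling(33/5).

Final answer: 7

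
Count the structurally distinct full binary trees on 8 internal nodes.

The structures are counted by the Catalan number C_n. Here n = 8.
Using C_0 = 1 and C_(k+1) = C_k x 2(2k+1)/(k+2), build up term by term: C_1=1, C_2=2, C_3=5, C_4=14, C_5=42, C_6=132, C_7=429, C_8=1430.

Final answer: C_{8} = 1430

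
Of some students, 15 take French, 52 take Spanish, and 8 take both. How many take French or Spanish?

|A union B| = |A| + |B| - |A intersect B| = 15 + 52 - 8.

Final answer: 59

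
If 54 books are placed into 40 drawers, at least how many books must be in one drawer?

By the pigeonhole principle: ceiling(54/40).

Final answer: 2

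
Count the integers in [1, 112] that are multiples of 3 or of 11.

Multiples of 3: 37. Multiples of 11: 10. Of both (lcm=33): 3.
By inclusion-exclusion: 37 + 10 - 3.

Final answer: 44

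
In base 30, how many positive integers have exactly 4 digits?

Leading digit: 29 options (nonzero). Other 3 digit(s): 30 options each.
Total: 29 x 30^3.

Final answer: 783000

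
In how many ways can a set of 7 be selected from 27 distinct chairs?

C(27,7) = 27!/(7! x 20!).

Final answer: \binom{27}{7} = 888030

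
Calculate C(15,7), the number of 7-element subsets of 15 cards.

C(15,7) = 15!/(7! x (15-7)!).

Final answer: C(15,7) = 6435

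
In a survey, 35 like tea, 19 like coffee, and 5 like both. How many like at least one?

|A union B| = |A| + |B| - |A intersect B| = 35 + 19 - 5.

Final answer: 49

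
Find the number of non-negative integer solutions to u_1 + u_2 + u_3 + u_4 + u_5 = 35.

Stars and bars with 35 stars and 4 bars:
C(35+5-1, 5-1) = C(39,4).

Final answer: C(39,4) = 82251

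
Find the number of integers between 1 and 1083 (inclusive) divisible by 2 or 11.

Multiples of 2: 541. Multiples of 11: 98. Of both (lcm=22): 49.
By inclusion-exclusion: 541 + 98 - 49.

Final answer: 590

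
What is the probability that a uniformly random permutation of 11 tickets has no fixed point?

Derangements satisfy D(n) = (n-1)(D(n-1) + D(n-2)), starting from D(0)=1, D(1)=0.
Building up: D(2)=1, D(3)=2, D(4)=9, D(5)=44, D(6)=265, D(7)=1854, D(8)=14833, D(9)=133496, D(10)=1334961, D(11)=14684570.
Total arrangements: 11! = 39916800.
Probability = D(11)/11! = 1468457/3991680.

Final answer: D(11)/11! = 14684570/39916800 = 0.367879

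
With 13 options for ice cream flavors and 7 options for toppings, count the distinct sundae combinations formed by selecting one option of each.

By the multiplication principle: 13 x 7.

Final answer: 91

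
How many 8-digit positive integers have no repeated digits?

First digit: 9 (not 0). Second: 9 (not first). Third: 8, etc.
Total: 9 x 9 x 8 x 7 x 6 x 5 x 4 x 3.

Final answer: 1632960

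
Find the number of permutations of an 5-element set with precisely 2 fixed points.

Choose which 2 elements are fixed: C(5,2) = 10.
Derange the remaining 3 using D(j) = (j-1)(D(j-1) + D(j-2)), D(0)=1, D(1)=0: D(2)=1, D(3)=2.
Total: 10 x 2.

Final answer: C(5,2) D(3) = 20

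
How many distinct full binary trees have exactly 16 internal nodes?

This is a standard Catalan-number count: the answer is C_n. Here n = 16.
C_n = C(2n,n) - C(2n,n+1), so C_{16} = C(32,16) - C(32,17) = 601080390 - 565722720.

Final answer: C_{16} = 35357670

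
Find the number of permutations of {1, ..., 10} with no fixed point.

D(n) = (n-1)(D(n-1) + D(n-2)), D(0)=1, D(1)=0.
Building up: D(2)=1, D(3)=2, D(4)=9, D(5)=44, D(6)=265, D(7)=1854, D(8)=14833, D(9)=133496.
D(10) = 9 x (D(9) + D(8)) = 9 x (133496 + 14833).

Final answer: D(10) = 1334961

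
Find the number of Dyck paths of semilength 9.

Total monotonic paths to (9,9): C(18,9) = 48620.
Paths that cross above y=x (reflection bijection): C(18,10) = 43758.
Valid Dyck paths: 48620 - 43758.
(Check: C(18,9) - C(18,10) = C(18,9)/10, the Catalan number C_{9}.)

Final answer: C_{9} = 4862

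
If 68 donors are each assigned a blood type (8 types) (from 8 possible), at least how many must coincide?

There are 8 possible values for blood type (8 types). With 68 donors and 8 categories, by pigeonhole: ceiling(68/8).

Final answer: 9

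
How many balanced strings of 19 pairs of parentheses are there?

The structures are counted by the Catalan number C_n. Here n = 19 (pairs).
C_n = C(2n,n)/(n+1), so C_{19} = C(38,19)/20 = 35345263800/20.

Final answer: C_{19} = 1767263190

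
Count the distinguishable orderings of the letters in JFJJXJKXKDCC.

Letters (C:2, D:1, F:1, J:4, K:2, X:2). Total letters: 12.
Permutations = 12!/(4! x 2! x 2! x 2!).

Final answer: 2494800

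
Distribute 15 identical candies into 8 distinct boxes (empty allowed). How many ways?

Stars and bars: C(n+k-1, k-1) = C(22,7).

Final answer: C(22,7) = 170544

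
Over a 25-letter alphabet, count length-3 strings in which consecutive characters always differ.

First character: 25 choices. Each subsequent: 24 choices (must differ from the previous one).
Total: 25 x 24^2.

Final answer: 25 x 24^{2} = 14400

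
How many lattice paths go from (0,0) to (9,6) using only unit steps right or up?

Each path has 9 right steps and 6 up steps in some order (15 steps total).
Choose which 6 of the 15 steps are up: C(15,6).

Final answer: C(15,6) = 5005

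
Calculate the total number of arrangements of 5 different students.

The number of ways to arrange 5 distinct objects is 5!.

Final answer: 5! = 120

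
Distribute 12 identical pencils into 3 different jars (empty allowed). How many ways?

Stars and bars: C(n+k-1, k-1) = C(14,2).

Final answer: C(14,2) = 91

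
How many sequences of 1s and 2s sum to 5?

Let f(n) be the number of climbs. Removing the last move (1 or 2 steps) gives f(n) = f(n-1) + f(n-2); base cases f(1)=1, f(2)=2.
Computing successive values: f(1)=1, f(2)=2, f(3)=3, f(4)=5, f(5)=8.

Final answer: 8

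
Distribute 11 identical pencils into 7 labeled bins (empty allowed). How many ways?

Stars and bars: C(n+k-1, k-1) = C(17,6).

Final answer: C(17,6) = 12376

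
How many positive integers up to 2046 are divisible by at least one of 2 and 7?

Multiples of 2: 1023. Multiples of 7: 292. Of both (lcm=14): 146.
By inclusion-exclusion: 1023 + 292 - 146.

Final answer: 1169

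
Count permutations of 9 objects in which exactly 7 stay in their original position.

Choose which 7 elements are fixed: C(9,7) = 36.
Derange the remaining 2 using D(j) = (j-1)(D(j-1) + D(j-2)), D(0)=1, D(1)=0: D(2)=1.
Total: 36 x 1.

Final answer: C(9,7) D(2) = 36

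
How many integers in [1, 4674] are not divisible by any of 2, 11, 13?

|div by 2|=2337, |div by 11|=424, |div by 13|=359.
|div by 2&11|=212, |div by 2&13|=179, |div by 11&13|=32, |div by all|=16.
By inclusion-exclusion, divisible by at least one: 2337+424+359-212-179-32+16 = 2713.
Not divisible by any: 4674 - 2713.

Final answer: 1961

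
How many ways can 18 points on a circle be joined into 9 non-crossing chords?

This is counted by the nth Catalan number C_n. Here n = 18/2 = 9.
C_n = C(2n,n)/(n+1), so C_{9} = C(18,9)/10 = 48620/10.

Final answer: C_{9} = 4862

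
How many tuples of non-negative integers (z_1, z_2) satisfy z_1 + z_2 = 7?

Stars and bars with 7 stars and 1 bars:
C(7+2-1, 2-1) = C(8,1).

Final answer: C(8,1) = 8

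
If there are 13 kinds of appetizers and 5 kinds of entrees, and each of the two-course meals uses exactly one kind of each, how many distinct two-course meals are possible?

By the multiplication principle: 13 x 5.

Final answer: 65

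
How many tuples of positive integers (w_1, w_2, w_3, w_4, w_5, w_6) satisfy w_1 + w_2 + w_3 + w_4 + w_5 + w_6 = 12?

Substitute w'_i = w_i - 1 (so w'_i >= 0). Then sum w'_i = 12 - 6 = 6.
Stars and bars: C(6+6-1, 6-1) = C(11,5).

Final answer: C(11,5) = 462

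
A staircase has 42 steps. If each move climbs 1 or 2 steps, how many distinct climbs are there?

Let f(n) be the number of climbs. Removing the last move (1 or 2 steps) gives f(n) = f(n-1) + f(n-2); base cases f(1)=1, f(2)=2.
Building up term by term: f(1)=1, f(2)=2, f(3)=3, f(4)=5, f(5)=8, f(6)=13, f(7)=21, f(8)=34, f(9)=55, f(10)=89, f(11)=144, f(12)=233, f(13)=377, f(14)=610, f(15)=987, f(16)=1597, f(17)=2584, f(18)=4181, f(19)=6765, f(20)=10946, f(21)=17711, f(22)=28657, f(23)=46368, f(24)=75025, f(25)=121393, f(26)=196418, f(27)=317811, f(28)=514229, f(29)=832040, f(30)=1346269, f(31)=2178309, f(32)=3524578, f(33)=5702887, f(34)=9227465, f(35)=14930352, f(36)=24157817, f(37)=39088169, f(38)=63245986, f(39)=102334155, f(40)=165580141, f(41)=267914296, f(42)=433494437.

Final answer: 433494437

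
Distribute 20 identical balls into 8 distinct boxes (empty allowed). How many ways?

Stars and bars: C(n+k-1, k-1) = C(27,7).

Final answer: C(27,7) = 888030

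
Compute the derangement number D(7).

Derangements satisfy D(n) = (n-1)(D(n-1) + D(n-2)), starting from D(0)=1, D(1)=0.
Building up: D(2)=1, D(3)=2, D(4)=9, D(5)=44, D(6)=265.
D(7) = 6 x (D(6) + D(5)) = 6 x (265 + 44).

Final answer: D(7) = 1854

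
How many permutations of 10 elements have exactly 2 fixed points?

Choose which 2 elements are fixed: C(10,2) = 45.
Derange the remaining 8 using D(j) = (j-1)(D(j-1) + D(j-2)), D(0)=1, D(1)=0: D(2)=1, D(3)=2, D(4)=9, D(5)=44, D(6)=265, D(7)=1854, D(8)=14833.
Total: 45 x 14833.

Final answer: C(10,2) D(8) = 667485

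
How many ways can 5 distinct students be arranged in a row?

The number of ways to arrange 5 distinct objects is 5!.

Final answer: 5! = 120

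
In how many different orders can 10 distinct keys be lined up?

The number of ways to arrange 10 distinct objects is 10!.

Final answer: 10! = 3628800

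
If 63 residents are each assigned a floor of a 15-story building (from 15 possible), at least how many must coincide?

There are 15 possible values for floor of a 15-story building. With 63 residents and 15 categories, by pigeonhole: ceiling(63/15).

Final answer: 5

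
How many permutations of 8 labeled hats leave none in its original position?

D(n) = (n-1)(D(n-1) + D(n-2)), D(0)=1, D(1)=0.
D(2) = 1 x (0 + 1) = 1
D(3) = 2 x (1 + 0) = 2
D(4) = 3 x (2 + 1) = 9
D(5) = 4 x (9 + 2) = 44
D(6) = 5 x (44 + 9) = 265
D(7) = 6 x (265 + 44) = 1854
D(8) = 7 x (D(7) + D(6)) = 7 x (1854 + 265)

Final answer: D(8) = 14833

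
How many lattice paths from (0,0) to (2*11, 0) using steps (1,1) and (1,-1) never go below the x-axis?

Total monotonic paths to (11,11): C(22,11) = 705432.
Reflecting each bad path at its first crossing gives a bijection with paths to (10,12): C(22,12) = 646646.
Valid Dyck paths: 705432 - 646646.
(These counts are the Catalan numbers.)

Final answer: C_{11} = 58786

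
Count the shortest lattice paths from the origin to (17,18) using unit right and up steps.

Each path has 17 right steps and 18 up steps in some order (35 steps total).
Choose which 18 of the 35 steps are up: C(35,18).

Final answer: C(35,18) = 4537567650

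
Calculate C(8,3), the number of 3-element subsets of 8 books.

C(8,3) = 8!/(3! x (8-3)!).

Final answer: C(8,3) = 56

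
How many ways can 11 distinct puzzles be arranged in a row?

The number of ways to arrange 11 distinct objects is 11!.

Final answer: 11! = 39916800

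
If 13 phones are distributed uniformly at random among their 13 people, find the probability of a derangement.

Derangements satisfy D(n) = (n-1)(D(n-1) + D(n-2)), starting from D(0)=1, D(1)=0.
Building up: D(2)=1, D(3)=2, D(4)=9, D(5)=44, D(6)=265, D(7)=1854, D(8)=14833, D(9)=133496, D(10)=1334961, D(11)=14684570, D(12)=176214841, D(13)=2290792932.
Total arrangements: 13! = 6227020800.
Probability = D(13)/13! = 63633137/172972800.

Final answer: D(13)/13! = 2290792932/6227020800 = 0.367879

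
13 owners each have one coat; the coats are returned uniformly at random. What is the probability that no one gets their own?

Derangements satisfy D(n) = (n-1)(D(n-1) + D(n-2)), starting from D(0)=1, D(1)=0.
Building up: D(2)=1, D(3)=2, D(4)=9, D(5)=44, D(6)=265, D(7)=1854, D(8)=14833, D(9)=133496, D(10)=1334961, D(11)=14684570, D(12)=176214841, D(13)=2290792932.
Total arrangements: 13! = 6227020800.
Probability = D(13)/13! = 63633137/172972800.

Final answer: D(13)/13! = 2290792932/6227020800 = 0.367879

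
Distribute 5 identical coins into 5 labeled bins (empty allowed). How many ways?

Stars and bars: C(n+k-1, k-1) = C(9,4).

Final answer: C(9,4) = 126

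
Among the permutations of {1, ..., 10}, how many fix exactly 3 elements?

Choose which 3 elements are fixed: C(10,3) = 120.
Derange the remaining 7 using D(j) = (j-1)(D(j-1) + D(j-2)), D(0)=1, D(1)=0: D(2)=1, D(3)=2, D(4)=9, D(5)=44, D(6)=265, D(7)=1854.
Total: 120 x 1854.

Final answer: C(10,3) D(7) = 222480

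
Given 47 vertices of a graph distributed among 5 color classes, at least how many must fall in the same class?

By pigeonhole with 47 objects and 5 categories: ceiling(47/5).

Final answer: 10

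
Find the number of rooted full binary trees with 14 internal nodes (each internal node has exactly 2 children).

This is a standard Catalan-number count: the answer is C_n. Here n = 14.
C_n = (2n)!/(n!(n+1)!), so C_{14} = 28!/(14! x 15!) = C(28,14)/15 = 40116600/15.

Final answer: C_{14} = 2674440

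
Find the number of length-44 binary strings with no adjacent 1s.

A valid string ends in 0 (append to any length-(n-1) valid string) or in 01 (append to any length-(n-2) valid string), so a(n) = a(n-1) + a(n-2) with a(1)=2, a(2)=3.
Building up term by term: a(1)=2, a(2)=3, a(3)=5, a(4)=8, a(5)=13, a(6)=21, a(7)=34, a(8)=55, a(9)=89, a(10)=144, a(11)=233, a(12)=377, a(13)=610, a(14)=987, a(15)=1597, a(16)=2584, a(17)=4181, a(18)=6765, a(19)=10946, a(20)=17711, a(21)=28657, a(22)=46368, a(23)=75025, a(24)=121393, a(25)=196418, a(26)=317811, a(27)=514229, a(28)=832040, a(29)=1346269, a(30)=2178309, a(31)=3524578, a(32)=5702887, a(33)=9227465, a(34)=14930352, a(35)=24157817, a(36)=39088169, a(37)=63245986, a(38)=102334155, a(39)=165580141, a(40)=267914296, a(41)=433494437, a(42)=701408733, a(43)=1134903170, a(44)=1836311903.

Final answer: 1836311903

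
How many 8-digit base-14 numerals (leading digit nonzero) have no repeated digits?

The leading digit has 13 choices (anything but zero); the next has 13 (anything but the first), then 12, and so on, one fewer each time.
Total: 13 x 13 x 12 x 11 x 10 x 9 x 8 x 7.

Final answer: 112432320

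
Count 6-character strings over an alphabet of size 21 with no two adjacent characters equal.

Let g(n) count such strings. g(1) = 21, and each valid string of length n-1 extends in 20 ways (any symbol but the last), so g(n) = 20 g(n-1).
Total: g(6) = 21 x 20^5.

Final answer: 21 x 20^{5} = 67200000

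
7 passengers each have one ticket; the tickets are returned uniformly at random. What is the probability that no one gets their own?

Use the recurrence D(n) = (n-1)(D(n-1) + D(n-2)) with D(0)=1, D(1)=0.
Building up: D(2)=1, D(3)=2, D(4)=9, D(5)=44, D(6)=265, D(7)=1854.
Total arrangements: 7! = 5040.
Probability = D(7)/7! = 103/280.

Final answer: D(7)/7! = 1854/5040 = 0.367857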